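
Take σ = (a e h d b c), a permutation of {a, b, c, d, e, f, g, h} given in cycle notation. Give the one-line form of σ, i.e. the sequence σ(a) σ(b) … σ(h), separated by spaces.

e c a b h f g d

Image by image: a↦e, b↦c, c↦a, d↦b, e↦h, f↦f, g↦g, h↦d.
So the one-line form is e c a b h f g d.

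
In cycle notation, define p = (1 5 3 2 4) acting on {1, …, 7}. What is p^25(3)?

3 lies in the 5-cycle (1 5 3 2 4).
Powers repeat with period 5 on this cycle, and 25 mod 5 = 0, so p^25(3) = p^0(3).
So p^25(3) = 3.

3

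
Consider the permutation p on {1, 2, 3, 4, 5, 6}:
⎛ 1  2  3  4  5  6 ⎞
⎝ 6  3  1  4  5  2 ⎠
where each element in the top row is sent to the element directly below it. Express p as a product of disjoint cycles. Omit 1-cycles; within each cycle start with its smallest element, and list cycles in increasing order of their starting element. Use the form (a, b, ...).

Iterating p from 1 gives 1 → 6 → 2 → 3 → 1; that is the 4-cycle (1, 6, 2, 3).
Repeating from the next unused element and collecting all non-trivial cycles gives (1, 6, 2, 3).

(1, 6, 2, 3)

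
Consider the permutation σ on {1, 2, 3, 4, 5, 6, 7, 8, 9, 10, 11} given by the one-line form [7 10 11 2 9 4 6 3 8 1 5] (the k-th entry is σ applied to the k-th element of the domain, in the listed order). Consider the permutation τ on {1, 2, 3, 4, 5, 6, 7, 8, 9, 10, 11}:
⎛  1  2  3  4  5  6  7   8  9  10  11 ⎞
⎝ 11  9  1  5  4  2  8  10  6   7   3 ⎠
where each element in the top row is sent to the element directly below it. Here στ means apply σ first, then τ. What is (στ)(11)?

(στ)(11) = τ(σ(11)). σ(11) = 5, then τ(5) = 4. So (στ)(11) = 4.

4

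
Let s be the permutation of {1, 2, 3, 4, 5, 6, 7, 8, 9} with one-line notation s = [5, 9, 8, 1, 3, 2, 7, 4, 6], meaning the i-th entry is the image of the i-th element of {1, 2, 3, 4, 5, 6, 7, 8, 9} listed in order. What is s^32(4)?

5

Tracing 4 → 1 → … returns to 4 after 5 steps, so 4 lies in a 5-cycle (1, 5, 3, 8, 4).
On a 5-cycle, s^5 is the identity, so s^32 = s^2 there (32 ≡ 2 mod 5).
Stepping 2 places around the cycle: 4 → 1 → 5.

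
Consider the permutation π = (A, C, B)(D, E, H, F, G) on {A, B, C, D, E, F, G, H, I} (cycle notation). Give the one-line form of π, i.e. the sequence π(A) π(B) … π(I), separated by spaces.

Each element maps to the next entry in its cycle (wrapping to the front): A→C, B→A, C→B, D→E, E→H, F→G, G→D, H→F, I→I.
Listing these in domain order gives C A B E H G D F I.

C A B E H G D F I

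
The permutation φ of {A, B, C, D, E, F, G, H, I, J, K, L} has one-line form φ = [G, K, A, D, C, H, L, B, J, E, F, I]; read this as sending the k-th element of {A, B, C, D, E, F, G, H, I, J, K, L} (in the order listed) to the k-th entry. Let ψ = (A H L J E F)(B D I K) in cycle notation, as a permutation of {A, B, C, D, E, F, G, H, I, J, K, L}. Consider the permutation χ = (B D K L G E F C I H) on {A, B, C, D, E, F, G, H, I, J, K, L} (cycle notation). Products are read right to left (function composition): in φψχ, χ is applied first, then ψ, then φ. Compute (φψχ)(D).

(φψχ)(D) = φ(ψ(χ(D))). χ(D) = K, then ψ(K) = B, then φ(B) = K, so the result is K.

K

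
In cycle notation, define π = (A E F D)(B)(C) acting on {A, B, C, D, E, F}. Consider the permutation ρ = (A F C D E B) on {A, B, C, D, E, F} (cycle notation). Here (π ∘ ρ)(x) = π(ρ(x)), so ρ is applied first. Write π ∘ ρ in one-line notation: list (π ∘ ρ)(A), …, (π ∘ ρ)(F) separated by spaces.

Chase each element through ρ then π: A → F → D; B → A → E; C → D → A; D → E → F; E → B → B; F → C → C.
So π ∘ ρ in one-line form is D E A F B C.

D E A F B C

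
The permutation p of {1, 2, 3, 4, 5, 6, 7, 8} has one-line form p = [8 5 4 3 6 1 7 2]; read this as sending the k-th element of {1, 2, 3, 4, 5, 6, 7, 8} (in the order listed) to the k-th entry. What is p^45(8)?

8

Tracing 8 → 2 → … returns to 8 after 5 steps, so 8 lies in a 5-cycle (1, 8, 2, 5, 6).
Powers repeat with period 5 on this cycle, and 45 mod 5 = 0, so p^45(8) = p^0(8).
So p^45(8) = 8.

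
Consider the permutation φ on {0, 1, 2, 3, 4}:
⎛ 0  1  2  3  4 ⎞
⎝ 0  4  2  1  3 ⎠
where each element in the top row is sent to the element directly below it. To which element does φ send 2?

2

The entry below 2 in the array is 2, so φ(2) = 2.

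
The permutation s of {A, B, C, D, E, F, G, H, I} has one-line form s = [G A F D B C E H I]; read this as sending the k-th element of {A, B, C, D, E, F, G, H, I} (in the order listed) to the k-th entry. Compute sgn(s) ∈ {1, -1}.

In disjoint-cycle form the cycle lengths are 4, 2, 1, 1, 1.
A cycle is odd iff its length is even; s has 2 even-length cycles, so sgn(s) = (−1)^2 and s is even.

1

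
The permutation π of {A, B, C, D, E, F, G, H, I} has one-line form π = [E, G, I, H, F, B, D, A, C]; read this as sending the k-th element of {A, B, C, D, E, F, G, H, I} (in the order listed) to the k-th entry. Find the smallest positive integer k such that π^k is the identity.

The disjoint-cycle form of π has cycle lengths 7, 2.
The order is lcm(7, 2) = 14.

14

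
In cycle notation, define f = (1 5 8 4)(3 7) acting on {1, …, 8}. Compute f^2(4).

5

4 lies in the 4-cycle (1 5 8 4).
Advancing 2 steps from 4: 4 → 1 → 5.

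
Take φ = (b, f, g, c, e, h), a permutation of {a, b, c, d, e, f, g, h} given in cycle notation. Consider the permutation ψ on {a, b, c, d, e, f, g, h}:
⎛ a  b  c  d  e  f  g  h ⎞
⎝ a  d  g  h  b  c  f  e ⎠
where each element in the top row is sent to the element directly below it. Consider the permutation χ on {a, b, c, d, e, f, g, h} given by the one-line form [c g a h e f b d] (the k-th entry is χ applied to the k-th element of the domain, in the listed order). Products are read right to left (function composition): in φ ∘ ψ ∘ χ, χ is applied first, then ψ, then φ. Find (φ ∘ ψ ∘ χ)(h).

b

(φ ∘ ψ ∘ χ)(h) = φ(ψ(χ(h))). χ(h) = d, then ψ(d) = h, then φ(h) = b, so the result is b.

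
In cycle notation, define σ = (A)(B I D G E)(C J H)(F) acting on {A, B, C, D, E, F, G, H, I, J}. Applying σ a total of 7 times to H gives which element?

C

H lies in the 3-cycle (C J H).
Powers repeat with period 3 on this cycle, and 7 mod 3 = 1, so σ^7(H) = σ^1(H).
Advancing 1 step from H: H → C.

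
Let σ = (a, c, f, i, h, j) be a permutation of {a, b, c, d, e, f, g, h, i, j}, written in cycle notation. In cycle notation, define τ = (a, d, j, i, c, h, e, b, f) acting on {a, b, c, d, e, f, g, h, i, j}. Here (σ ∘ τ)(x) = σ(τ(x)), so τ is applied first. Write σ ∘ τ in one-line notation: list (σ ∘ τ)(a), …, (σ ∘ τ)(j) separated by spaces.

d i j a b c g e f h

(σ ∘ τ)(x) = σ(τ(x)). Computing each image: σ(τ(a)) = σ(d) = d, σ(τ(b)) = σ(f) = i, σ(τ(c)) = σ(h) = j, σ(τ(d)) = σ(j) = a, σ(τ(e)) = σ(b) = b, σ(τ(f)) = σ(a) = c, σ(τ(g)) = σ(g) = g, σ(τ(h)) = σ(e) = e, σ(τ(i)) = σ(c) = f, σ(τ(j)) = σ(i) = h.
Hence σ ∘ τ = [d i j a b c g e f h].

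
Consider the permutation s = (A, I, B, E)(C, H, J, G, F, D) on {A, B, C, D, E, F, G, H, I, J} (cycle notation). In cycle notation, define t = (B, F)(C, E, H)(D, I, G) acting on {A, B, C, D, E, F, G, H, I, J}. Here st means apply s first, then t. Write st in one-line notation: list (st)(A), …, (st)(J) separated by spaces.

G H C E A I B J F D

(st)(x) = t(s(x)). Computing each image: t(s(A)) = t(I) = G, t(s(B)) = t(E) = H, t(s(C)) = t(H) = C, t(s(D)) = t(C) = E, t(s(E)) = t(A) = A, t(s(F)) = t(D) = I, t(s(G)) = t(F) = B, t(s(H)) = t(J) = J, t(s(I)) = t(B) = F, t(s(J)) = t(G) = D.
Hence st = [G H C E A I B J F D].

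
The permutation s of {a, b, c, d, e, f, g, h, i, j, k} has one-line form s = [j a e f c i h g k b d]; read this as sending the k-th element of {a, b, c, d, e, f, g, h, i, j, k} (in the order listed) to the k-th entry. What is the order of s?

Writing s as disjoint cycles, the cycle lengths are 4, 3, 2, 2.
The order is lcm(4, 3, 2, 2) = 12.

12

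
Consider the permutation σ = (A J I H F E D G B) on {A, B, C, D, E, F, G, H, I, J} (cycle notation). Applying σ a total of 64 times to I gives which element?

H

I lies in the 9-cycle (A J I H F E D G B).
Since the cycle has length 9, σ^64 acts on it the same as σ^1 (64 mod 9 = 1).
Advancing 1 step from I: I → H.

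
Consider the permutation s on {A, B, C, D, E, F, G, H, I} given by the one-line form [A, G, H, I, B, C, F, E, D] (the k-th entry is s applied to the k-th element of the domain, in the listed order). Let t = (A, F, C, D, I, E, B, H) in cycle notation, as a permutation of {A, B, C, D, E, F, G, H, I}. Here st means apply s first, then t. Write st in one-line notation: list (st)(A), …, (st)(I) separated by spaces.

(st)(x) = t(s(x)). Computing each image: t(s(A)) = t(A) = F, t(s(B)) = t(G) = G, t(s(C)) = t(H) = A, t(s(D)) = t(I) = E, t(s(E)) = t(B) = H, t(s(F)) = t(C) = D, t(s(G)) = t(F) = C, t(s(H)) = t(E) = B, t(s(I)) = t(D) = I.
Hence st = [F G A E H D C B I].

F G A E H D C B I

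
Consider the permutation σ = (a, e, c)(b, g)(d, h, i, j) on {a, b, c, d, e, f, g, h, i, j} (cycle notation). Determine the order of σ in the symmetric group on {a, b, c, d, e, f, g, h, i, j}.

12

The cycle type of σ is (4, 3, 2, 1).
The order of σ is the least common multiple of its cycle lengths: lcm(4, 3, 2) = 12.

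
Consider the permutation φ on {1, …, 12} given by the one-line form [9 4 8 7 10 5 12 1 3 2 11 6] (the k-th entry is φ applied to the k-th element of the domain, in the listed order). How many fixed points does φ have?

1

The fixed points (elements with φ(x) = x) are {11}, so there is 1.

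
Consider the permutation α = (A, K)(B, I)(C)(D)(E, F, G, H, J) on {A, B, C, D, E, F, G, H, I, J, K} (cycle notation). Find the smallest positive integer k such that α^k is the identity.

10

The cycle type of α is (5, 2, 2, 1, 1).
Since disjoint cycles commute, ord(α) = lcm(5, 2, 2) = 10.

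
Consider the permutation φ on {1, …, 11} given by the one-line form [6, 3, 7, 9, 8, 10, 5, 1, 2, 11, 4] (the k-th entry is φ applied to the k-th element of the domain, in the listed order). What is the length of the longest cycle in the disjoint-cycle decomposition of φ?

11

Decomposing into disjoint cycles gives (1 6 10 11 4 9 2 3 7 5 8); the longest has length 11.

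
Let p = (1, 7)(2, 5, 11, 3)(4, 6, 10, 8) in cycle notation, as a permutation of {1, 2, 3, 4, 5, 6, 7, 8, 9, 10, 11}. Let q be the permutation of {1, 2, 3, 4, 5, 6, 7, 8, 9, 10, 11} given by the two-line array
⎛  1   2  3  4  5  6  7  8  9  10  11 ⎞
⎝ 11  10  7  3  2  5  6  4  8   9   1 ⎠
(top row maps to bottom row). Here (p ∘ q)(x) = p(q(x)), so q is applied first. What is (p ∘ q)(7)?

10

q(7) = 6, then p(6) = 10; composing gives (p ∘ q)(7) = 10.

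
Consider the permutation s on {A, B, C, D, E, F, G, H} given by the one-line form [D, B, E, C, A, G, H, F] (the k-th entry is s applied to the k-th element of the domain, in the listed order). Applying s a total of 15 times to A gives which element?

E

Tracing A → D → … returns to A after 4 steps, so A lies in a 4-cycle (A D C E).
Powers repeat with period 4 on this cycle, and 15 mod 4 = 3, so s^15(A) = s^3(A).
Stepping 3 places around the cycle: A → D → C → E.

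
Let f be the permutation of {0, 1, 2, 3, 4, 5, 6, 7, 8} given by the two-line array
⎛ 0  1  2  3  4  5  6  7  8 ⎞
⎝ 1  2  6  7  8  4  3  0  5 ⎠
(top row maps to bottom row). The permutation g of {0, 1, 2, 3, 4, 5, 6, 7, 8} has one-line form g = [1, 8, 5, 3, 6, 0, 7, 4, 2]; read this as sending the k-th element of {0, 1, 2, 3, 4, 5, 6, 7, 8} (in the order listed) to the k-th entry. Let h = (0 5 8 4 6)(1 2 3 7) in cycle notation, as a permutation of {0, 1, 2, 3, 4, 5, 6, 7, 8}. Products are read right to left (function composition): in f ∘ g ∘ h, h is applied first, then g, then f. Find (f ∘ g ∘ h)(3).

(f ∘ g ∘ h)(3) = f(g(h(3))). h(3) = 7, then g(7) = 4, then f(4) = 8, so the result is 8.

8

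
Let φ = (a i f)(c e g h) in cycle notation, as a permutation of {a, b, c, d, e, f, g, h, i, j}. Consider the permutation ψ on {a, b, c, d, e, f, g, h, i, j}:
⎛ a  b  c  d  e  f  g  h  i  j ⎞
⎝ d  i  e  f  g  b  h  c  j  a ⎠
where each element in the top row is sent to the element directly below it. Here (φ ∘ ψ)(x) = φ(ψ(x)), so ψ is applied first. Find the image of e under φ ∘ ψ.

(φ ∘ ψ)(e) = φ(ψ(e)). ψ(e) = g, then φ(g) = h. So (φ ∘ ψ)(e) = h.

h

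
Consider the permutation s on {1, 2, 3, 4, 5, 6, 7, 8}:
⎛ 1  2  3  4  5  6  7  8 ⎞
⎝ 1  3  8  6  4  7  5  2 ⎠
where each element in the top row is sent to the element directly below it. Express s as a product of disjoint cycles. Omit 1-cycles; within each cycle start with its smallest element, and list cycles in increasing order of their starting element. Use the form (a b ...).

From 2: 2 → 3 → 8 → 2, closing the cycle (2 3 8).
Continuing from each remaining unvisited element yields (2 3 8)(4 6 7 5).

(2 3 8)(4 6 7 5)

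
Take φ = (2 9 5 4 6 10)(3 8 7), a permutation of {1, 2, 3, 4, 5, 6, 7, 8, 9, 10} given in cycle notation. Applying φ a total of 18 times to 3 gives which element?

3 lies in the 3-cycle (3 8 7).
Since the cycle has length 3, φ^18 acts on it the same as φ^0 (18 mod 3 = 0).
So φ^18(3) = 3.

3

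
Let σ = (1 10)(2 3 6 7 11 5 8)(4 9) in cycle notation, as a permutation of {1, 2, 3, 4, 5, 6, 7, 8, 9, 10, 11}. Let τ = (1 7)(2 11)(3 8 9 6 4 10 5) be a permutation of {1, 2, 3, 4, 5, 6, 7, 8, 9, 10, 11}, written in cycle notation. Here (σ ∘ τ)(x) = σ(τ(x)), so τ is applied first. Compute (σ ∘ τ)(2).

5

First apply τ: τ(2) = 11, then σ(11) = 5. Thus (σ ∘ τ)(2) = 5.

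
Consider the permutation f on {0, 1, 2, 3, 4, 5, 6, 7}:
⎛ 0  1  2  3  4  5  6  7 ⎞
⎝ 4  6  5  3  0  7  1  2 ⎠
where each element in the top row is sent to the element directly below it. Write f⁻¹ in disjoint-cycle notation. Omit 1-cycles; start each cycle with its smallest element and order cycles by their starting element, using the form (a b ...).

(0 4)(1 6)(2 7 5)

First write f in disjoint cycles: (0 4)(1 6)(2 5 7).
The inverse reverses every cycle; in canonical form, f⁻¹ = (0 4)(1 6)(2 7 5).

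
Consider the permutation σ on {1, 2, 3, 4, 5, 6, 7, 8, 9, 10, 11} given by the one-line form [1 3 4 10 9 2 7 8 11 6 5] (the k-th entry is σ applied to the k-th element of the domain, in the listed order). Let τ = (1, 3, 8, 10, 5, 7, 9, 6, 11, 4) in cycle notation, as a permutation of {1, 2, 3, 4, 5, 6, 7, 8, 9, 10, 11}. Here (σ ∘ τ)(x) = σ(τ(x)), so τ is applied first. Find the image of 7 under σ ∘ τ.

11

(σ ∘ τ)(7) = σ(τ(7)). τ(7) = 9, then σ(9) = 11. So (σ ∘ τ)(7) = 11.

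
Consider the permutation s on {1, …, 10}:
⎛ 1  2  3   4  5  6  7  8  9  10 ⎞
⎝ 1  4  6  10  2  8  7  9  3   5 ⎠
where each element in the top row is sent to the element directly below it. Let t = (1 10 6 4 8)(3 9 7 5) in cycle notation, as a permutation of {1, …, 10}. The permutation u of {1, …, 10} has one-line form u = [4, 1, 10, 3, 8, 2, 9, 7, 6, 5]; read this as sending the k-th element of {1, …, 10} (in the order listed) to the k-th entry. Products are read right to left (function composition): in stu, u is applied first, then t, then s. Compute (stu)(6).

4

(stu)(6) = s(t(u(6))). u(6) = 2, then t(2) = 2, then s(2) = 4, so the result is 4.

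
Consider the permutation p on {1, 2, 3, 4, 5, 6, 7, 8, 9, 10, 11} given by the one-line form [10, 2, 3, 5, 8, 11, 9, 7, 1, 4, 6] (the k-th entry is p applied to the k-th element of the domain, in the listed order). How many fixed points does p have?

The fixed points (elements with p(x) = x) are {2, 3}, so there are 2.

2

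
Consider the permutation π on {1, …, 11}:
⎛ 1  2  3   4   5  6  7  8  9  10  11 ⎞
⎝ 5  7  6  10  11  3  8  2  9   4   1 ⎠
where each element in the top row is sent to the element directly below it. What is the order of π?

6

Writing π as disjoint cycles, the cycle lengths are 3, 3, 2, 2, 1.
Since disjoint cycles commute, ord(π) = lcm(3, 3, 2, 2) = 6.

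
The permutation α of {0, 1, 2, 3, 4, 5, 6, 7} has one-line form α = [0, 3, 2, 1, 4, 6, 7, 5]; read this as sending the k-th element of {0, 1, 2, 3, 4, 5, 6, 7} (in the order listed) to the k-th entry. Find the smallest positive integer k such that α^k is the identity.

6

The disjoint-cycle form of α has cycle lengths 3, 2, 1, 1, 1.
The order of α is the least common multiple of its cycle lengths: lcm(3, 2) = 6.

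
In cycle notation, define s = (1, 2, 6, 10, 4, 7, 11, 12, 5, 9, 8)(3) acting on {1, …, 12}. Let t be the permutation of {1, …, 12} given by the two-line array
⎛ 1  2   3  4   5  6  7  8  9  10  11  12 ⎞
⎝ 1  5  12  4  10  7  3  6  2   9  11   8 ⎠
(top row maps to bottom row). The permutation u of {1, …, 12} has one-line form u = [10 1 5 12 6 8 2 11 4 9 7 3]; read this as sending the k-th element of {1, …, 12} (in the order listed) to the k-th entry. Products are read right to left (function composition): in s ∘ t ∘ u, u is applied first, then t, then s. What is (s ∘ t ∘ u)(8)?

12

Chase 8: u(8) = 11; t(11) = 11; s(11) = 12. Hence (s ∘ t ∘ u)(8) = 12.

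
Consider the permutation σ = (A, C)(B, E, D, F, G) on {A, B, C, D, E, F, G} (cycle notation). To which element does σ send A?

A appears in (A, C); the next entry (wrapping around) is C.

C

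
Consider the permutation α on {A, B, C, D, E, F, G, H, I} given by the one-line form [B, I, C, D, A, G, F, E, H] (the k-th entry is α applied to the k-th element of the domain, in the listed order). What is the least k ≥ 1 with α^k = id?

Decomposing into disjoint cycles gives cycle lengths 5, 2, 1, 1.
The order of α is the least common multiple of its cycle lengths: lcm(5, 2) = 10.

10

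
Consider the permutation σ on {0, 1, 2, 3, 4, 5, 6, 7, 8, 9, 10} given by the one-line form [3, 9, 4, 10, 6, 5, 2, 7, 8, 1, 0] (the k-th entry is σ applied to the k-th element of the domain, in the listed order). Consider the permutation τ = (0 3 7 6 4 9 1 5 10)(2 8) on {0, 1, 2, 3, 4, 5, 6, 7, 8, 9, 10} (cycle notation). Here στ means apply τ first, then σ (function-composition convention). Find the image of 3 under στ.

7

(στ)(3) = σ(τ(3)). τ(3) = 7, then σ(7) = 7. So (στ)(3) = 7.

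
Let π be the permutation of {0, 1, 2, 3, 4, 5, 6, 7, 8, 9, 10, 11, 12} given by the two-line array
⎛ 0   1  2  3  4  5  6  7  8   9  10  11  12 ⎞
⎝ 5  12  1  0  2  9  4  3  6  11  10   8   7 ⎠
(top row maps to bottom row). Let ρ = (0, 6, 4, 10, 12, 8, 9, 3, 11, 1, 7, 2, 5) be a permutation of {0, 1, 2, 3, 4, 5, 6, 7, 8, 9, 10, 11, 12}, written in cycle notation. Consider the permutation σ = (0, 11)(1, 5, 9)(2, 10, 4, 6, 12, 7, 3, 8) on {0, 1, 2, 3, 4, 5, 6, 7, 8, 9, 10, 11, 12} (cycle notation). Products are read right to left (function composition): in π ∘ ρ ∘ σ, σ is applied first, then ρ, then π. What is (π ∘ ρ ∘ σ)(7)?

8

(π ∘ ρ ∘ σ)(7) = π(ρ(σ(7))). σ(7) = 3, then ρ(3) = 11, then π(11) = 8, so the result is 8.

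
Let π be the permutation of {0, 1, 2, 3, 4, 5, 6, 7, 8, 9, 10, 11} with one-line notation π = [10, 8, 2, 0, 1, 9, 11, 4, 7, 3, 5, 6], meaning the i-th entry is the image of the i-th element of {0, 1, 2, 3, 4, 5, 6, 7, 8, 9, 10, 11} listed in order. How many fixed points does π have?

The fixed points (elements with π(x) = x) are {2}, so there is 1.

1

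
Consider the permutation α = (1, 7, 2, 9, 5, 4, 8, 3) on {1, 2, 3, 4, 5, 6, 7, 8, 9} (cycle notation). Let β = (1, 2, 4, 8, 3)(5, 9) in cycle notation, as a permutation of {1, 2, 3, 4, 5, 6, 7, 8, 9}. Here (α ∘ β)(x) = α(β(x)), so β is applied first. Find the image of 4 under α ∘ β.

3

(α ∘ β)(4) = α(β(4)). β(4) = 8, then α(8) = 3. So (α ∘ β)(4) = 3.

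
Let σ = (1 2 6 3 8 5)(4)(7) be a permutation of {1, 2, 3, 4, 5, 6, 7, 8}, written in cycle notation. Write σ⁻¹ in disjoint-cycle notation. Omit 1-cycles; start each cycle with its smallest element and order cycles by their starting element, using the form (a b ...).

If σ sends a → b within a cycle, σ⁻¹ sends b → a; equivalently, reverse each cycle.
After reversing and putting each cycle's least element first, σ⁻¹ = (1 5 8 3 6 2).

(1 5 8 3 6 2)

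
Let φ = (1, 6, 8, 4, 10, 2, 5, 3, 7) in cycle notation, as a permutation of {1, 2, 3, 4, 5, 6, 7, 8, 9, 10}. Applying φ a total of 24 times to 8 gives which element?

7

8 lies in the 9-cycle (1, 6, 8, 4, 10, 2, 5, 3, 7).
Powers repeat with period 9 on this cycle, and 24 mod 9 = 6, so φ^24(8) = φ^6(8).
Stepping 6 places around the cycle: 8 → 4 → 10 → 2 → 5 → 3 → 7.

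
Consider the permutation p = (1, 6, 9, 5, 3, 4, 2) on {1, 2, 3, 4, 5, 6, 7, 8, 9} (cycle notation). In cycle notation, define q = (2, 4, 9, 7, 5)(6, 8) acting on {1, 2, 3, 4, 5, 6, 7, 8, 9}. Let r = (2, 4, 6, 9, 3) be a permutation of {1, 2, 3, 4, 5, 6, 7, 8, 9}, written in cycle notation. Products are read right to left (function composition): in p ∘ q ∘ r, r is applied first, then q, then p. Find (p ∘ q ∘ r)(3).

Apply the permutations in order: r(3) = 2, then q(2) = 4, then p(4) = 2. So (p ∘ q ∘ r)(3) = 2.

2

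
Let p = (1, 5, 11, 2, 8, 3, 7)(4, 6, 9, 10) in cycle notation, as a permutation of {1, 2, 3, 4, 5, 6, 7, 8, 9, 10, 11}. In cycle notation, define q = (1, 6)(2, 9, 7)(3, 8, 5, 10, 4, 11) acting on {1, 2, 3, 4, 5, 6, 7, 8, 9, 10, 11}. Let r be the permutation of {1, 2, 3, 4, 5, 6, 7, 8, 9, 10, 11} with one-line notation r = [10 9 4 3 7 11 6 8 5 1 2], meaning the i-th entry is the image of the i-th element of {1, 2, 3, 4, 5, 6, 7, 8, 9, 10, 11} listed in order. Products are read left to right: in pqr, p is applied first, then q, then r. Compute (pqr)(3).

9

(pqr)(3) = r(q(p(3))). p(3) = 7, then q(7) = 2, then r(2) = 9, so the result is 9.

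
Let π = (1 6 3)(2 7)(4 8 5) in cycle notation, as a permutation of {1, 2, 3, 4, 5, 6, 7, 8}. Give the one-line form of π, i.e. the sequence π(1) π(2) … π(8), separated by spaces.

6 7 1 8 4 3 2 5

Reading each image from the cycles: 1↦6, 2↦7, 3↦1, 4↦8, 5↦4, 6↦3, 7↦2, 8↦5.
Listing these in domain order gives 6 7 1 8 4 3 2 5.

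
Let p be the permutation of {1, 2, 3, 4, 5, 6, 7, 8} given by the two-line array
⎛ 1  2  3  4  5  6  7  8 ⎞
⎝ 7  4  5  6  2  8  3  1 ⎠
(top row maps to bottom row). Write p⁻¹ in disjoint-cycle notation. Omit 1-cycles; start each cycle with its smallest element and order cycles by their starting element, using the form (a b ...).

First write p in disjoint cycles: (1 7 3 5 2 4 6 8).
The inverse reverses every cycle; in canonical form, p⁻¹ = (1 8 6 4 2 5 3 7).

(1 8 6 4 2 5 3 7)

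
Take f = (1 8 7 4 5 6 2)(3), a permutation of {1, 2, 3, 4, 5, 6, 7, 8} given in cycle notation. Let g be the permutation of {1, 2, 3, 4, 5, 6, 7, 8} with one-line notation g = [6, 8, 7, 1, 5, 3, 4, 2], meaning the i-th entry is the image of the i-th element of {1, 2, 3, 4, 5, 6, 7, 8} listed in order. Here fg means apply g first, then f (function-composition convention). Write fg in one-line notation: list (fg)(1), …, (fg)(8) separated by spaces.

For each element, apply g then f: 1 → 6 → 2; 2 → 8 → 7; 3 → 7 → 4; 4 → 1 → 8; 5 → 5 → 6; 6 → 3 → 3; 7 → 4 → 5; 8 → 2 → 1.
Collecting the images, fg = [2 7 4 8 6 3 5 1].

2 7 4 8 6 3 5 1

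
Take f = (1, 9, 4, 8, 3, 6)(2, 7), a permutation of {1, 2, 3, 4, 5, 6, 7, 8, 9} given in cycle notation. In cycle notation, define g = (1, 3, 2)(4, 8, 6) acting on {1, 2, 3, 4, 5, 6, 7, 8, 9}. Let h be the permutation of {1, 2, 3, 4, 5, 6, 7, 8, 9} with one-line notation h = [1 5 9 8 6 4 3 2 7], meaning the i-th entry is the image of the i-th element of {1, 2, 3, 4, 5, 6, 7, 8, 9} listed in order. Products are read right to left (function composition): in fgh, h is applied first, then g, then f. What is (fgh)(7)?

(fgh)(7) = f(g(h(7))). h(7) = 3, then g(3) = 2, then f(2) = 7, so the result is 7.

7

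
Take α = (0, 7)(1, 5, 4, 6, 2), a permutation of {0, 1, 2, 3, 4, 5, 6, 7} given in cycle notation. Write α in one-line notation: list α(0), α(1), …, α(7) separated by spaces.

7 5 1 3 6 4 2 0

Image by image: 0↦7, 1↦5, 2↦1, 3↦3, 4↦6, 5↦4, 6↦2, 7↦0.
So the one-line form is 7 5 1 3 6 4 2 0.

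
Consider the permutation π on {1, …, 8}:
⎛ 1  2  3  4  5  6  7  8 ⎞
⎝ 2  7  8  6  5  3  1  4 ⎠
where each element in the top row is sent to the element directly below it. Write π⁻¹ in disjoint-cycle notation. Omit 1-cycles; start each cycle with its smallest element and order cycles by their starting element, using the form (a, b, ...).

The cycle decomposition of π is (1, 2, 7)(3, 8, 4, 6).
Reversing each cycle (and rotating so the smallest element leads) gives π⁻¹ = (1, 7, 2)(3, 6, 4, 8).

(1, 7, 2)(3, 6, 4, 8)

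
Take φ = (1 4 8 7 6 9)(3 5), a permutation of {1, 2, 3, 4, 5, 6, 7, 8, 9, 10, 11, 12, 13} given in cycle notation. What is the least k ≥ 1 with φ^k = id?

6

The cycle type of φ is (6, 2, 1, 1, 1, 1, 1).
The order of φ is the least common multiple of its cycle lengths: lcm(6, 2) = 6.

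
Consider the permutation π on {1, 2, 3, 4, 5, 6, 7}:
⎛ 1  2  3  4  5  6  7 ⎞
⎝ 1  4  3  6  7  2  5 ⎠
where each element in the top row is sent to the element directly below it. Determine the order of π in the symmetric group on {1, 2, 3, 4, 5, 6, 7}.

The disjoint-cycle form of π has cycle lengths 3, 2, 1, 1.
The order of π is the least common multiple of its cycle lengths: lcm(3, 2) = 6.

6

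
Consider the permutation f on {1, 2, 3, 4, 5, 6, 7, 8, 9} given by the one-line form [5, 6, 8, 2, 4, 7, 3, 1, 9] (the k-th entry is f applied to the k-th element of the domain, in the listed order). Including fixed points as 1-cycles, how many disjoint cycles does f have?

The cycle decomposition is (1, 5, 4, 2, 6, 7, 3, 8)(9), which has 2 cycles (counting 1-cycles).

2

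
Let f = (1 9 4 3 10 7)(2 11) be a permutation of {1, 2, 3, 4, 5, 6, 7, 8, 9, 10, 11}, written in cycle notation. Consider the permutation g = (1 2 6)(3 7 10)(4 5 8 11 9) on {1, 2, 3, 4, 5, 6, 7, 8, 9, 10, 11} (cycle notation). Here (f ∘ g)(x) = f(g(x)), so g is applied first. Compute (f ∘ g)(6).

First apply g: g(6) = 1, then f(1) = 9. Thus (f ∘ g)(6) = 9.

9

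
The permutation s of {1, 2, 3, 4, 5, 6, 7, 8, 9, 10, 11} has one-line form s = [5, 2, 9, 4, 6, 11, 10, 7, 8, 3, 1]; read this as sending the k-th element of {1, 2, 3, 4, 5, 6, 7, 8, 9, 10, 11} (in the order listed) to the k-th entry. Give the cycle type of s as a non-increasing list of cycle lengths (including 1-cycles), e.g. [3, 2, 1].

[5, 4, 1, 1]

The disjoint cycles are (1 5 6 11)(2)(3 9 8 7 10)(4), with lengths 5, 4, 1, 1 in non-increasing order.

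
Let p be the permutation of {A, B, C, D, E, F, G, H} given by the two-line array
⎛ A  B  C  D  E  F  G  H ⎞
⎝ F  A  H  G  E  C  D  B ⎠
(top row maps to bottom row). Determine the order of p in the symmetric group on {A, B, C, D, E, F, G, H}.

Decomposing into disjoint cycles gives cycle lengths 5, 2, 1.
The order of p is the least common multiple of its cycle lengths: lcm(5, 2) = 10.

10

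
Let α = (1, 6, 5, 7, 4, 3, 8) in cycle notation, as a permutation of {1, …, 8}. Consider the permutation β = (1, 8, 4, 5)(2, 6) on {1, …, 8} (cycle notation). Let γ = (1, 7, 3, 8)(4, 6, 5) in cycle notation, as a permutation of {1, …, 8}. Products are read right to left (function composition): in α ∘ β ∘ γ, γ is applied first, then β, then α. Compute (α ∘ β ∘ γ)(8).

Chase 8: γ(8) = 1; β(1) = 8; α(8) = 1. Hence (α ∘ β ∘ γ)(8) = 1.

1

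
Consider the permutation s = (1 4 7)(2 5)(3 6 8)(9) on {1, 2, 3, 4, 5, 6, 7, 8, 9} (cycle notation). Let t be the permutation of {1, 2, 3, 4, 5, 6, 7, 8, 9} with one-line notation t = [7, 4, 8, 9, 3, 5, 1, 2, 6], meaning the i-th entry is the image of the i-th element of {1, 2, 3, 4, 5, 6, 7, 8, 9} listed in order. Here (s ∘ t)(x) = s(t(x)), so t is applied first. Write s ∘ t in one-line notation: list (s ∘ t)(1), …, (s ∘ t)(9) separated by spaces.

For each element, apply t then s: 1 → 7 → 1; 2 → 4 → 7; 3 → 8 → 3; 4 → 9 → 9; 5 → 3 → 6; 6 → 5 → 2; 7 → 1 → 4; 8 → 2 → 5; 9 → 6 → 8.
Collecting the images, s ∘ t = [1 7 3 9 6 2 4 5 8].

1 7 3 9 6 2 4 5 8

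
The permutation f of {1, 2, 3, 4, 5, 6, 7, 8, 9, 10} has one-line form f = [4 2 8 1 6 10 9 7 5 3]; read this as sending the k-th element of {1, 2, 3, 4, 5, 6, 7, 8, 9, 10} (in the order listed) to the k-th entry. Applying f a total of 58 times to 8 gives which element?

Tracing 8 → 7 → … returns to 8 after 7 steps, so 8 lies in a 7-cycle (3 8 7 9 5 6 10).
On a 7-cycle, f^7 is the identity, so f^58 = f^2 there (58 ≡ 2 mod 7).
Stepping 2 places around the cycle: 8 → 7 → 9.

9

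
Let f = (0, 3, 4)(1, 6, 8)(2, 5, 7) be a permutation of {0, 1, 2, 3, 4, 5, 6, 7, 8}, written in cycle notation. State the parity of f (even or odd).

The cycle lengths are 3, 3, 3.
A cycle is odd iff its length is even; f has 0 even-length cycles, so sgn(f) = (−1)^0 and f is even.

even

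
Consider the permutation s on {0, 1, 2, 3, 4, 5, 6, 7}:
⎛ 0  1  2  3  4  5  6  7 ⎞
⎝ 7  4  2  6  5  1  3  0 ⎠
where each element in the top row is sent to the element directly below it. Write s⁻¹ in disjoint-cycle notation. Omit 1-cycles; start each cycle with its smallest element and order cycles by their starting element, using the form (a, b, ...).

First write s in disjoint cycles: (0, 7)(1, 4, 5)(3, 6).
The inverse reverses every cycle; in canonical form, s⁻¹ = (0, 7)(1, 5, 4)(3, 6).

(0, 7)(1, 5, 4)(3, 6)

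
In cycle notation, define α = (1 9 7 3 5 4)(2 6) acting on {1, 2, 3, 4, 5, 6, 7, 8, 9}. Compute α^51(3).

1

3 lies in the 6-cycle (1 9 7 3 5 4).
Since the cycle has length 6, α^51 acts on it the same as α^3 (51 mod 6 = 3).
Advancing 3 steps from 3: 3 → 5 → 4 → 1.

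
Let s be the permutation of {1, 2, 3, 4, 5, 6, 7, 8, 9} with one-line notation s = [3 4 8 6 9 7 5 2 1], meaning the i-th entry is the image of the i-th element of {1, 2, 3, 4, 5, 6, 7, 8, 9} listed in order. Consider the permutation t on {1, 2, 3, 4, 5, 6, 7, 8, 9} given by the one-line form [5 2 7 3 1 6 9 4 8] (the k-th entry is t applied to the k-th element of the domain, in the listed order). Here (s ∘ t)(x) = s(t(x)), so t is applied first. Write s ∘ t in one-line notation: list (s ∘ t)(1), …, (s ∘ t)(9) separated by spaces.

For each element, apply t then s: 1 → 5 → 9; 2 → 2 → 4; 3 → 7 → 5; 4 → 3 → 8; 5 → 1 → 3; 6 → 6 → 7; 7 → 9 → 1; 8 → 4 → 6; 9 → 8 → 2.
Collecting the images, s ∘ t = [9 4 5 8 3 7 1 6 2].

9 4 5 8 3 7 1 6 2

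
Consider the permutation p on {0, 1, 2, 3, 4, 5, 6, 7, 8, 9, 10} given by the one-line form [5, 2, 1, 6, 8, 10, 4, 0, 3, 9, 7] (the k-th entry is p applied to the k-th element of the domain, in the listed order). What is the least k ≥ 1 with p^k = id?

4

Decomposing into disjoint cycles gives cycle lengths 4, 4, 2, 1.
Since disjoint cycles commute, ord(p) = lcm(4, 4, 2) = 4.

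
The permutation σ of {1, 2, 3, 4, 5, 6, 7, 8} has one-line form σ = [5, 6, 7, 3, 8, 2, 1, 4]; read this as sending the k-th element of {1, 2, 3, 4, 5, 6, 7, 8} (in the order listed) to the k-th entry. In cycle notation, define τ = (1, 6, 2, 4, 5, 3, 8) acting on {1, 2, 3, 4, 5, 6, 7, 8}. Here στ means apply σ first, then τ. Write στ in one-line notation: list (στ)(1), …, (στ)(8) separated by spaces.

Chase each element through σ then τ: 1 → 5 → 3; 2 → 6 → 2; 3 → 7 → 7; 4 → 3 → 8; 5 → 8 → 1; 6 → 2 → 4; 7 → 1 → 6; 8 → 4 → 5.
Collecting the images, στ = [3 2 7 8 1 4 6 5].

3 2 7 8 1 4 6 5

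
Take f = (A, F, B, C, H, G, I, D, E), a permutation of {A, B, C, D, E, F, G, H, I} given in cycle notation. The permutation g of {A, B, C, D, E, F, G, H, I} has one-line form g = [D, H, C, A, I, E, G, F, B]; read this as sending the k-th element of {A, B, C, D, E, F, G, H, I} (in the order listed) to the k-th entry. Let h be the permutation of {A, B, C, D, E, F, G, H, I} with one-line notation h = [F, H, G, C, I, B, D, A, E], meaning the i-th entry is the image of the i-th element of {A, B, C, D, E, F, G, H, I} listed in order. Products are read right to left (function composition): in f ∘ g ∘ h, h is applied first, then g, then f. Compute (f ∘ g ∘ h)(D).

Chase D: h(D) = C; g(C) = C; f(C) = H. Hence (f ∘ g ∘ h)(D) = H.

H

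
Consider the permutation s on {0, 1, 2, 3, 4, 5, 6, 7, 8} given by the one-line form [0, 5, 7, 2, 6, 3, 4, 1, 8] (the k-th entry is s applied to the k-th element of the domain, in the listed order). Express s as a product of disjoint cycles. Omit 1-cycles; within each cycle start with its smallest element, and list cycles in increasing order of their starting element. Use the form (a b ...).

(1 5 3 2 7)(4 6)

From 1: 1 → 5 → 3 → 2 → 7 → 1, closing the cycle (1 5 3 2 7).
Continuing from each remaining unvisited element yields (1 5 3 2 7)(4 6).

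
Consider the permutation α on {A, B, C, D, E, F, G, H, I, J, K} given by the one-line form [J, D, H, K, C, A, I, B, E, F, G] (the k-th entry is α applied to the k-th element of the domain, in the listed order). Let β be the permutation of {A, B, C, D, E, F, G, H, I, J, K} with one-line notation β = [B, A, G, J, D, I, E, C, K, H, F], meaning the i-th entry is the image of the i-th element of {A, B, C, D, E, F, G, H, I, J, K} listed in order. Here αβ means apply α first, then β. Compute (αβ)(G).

K

α(G) = I, then β(I) = K; composing gives (αβ)(G) = K.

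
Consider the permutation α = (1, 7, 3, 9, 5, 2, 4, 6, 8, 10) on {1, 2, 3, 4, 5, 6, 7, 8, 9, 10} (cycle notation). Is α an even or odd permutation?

odd

The cycle lengths are 10.
A cycle is odd iff its length is even; α has 1 even-length cycle, so sgn(α) = (−1)^1 and α is odd.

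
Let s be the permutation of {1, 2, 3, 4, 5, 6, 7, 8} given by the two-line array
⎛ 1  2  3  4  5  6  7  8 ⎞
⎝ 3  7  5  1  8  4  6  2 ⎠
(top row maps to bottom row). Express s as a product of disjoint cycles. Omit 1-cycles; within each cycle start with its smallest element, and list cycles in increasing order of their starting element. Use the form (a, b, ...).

Start at 1 and follow images: 1 → 3 → 5 → 8 → 2 → 7 → 6 → 4 → 1, giving the cycle (1, 3, 5, 8, 2, 7, 6, 4).
Continuing from each remaining unvisited element yields (1, 3, 5, 8, 2, 7, 6, 4).

(1, 3, 5, 8, 2, 7, 6, 4)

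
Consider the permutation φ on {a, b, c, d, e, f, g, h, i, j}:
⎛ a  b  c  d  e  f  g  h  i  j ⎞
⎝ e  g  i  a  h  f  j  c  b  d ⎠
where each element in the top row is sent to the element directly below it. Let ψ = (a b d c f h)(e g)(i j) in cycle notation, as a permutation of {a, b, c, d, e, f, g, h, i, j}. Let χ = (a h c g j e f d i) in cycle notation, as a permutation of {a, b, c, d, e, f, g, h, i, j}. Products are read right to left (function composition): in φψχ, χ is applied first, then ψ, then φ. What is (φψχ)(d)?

Apply the permutations in order: χ(d) = i, then ψ(i) = j, then φ(j) = d. So (φψχ)(d) = d.

d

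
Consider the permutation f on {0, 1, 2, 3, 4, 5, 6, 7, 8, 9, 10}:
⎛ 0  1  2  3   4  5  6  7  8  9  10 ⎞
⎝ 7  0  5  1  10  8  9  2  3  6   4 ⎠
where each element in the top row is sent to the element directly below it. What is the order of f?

Decomposing into disjoint cycles gives cycle lengths 7, 2, 2.
The order is lcm(7, 2, 2) = 14.

14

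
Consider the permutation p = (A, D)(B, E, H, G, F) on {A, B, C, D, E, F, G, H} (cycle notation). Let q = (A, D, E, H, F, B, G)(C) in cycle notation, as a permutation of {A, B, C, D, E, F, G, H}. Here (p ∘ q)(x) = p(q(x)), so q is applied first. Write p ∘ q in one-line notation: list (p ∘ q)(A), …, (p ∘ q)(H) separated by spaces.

For each element, apply q then p: A → D → A; B → G → F; C → C → C; D → E → H; E → H → G; F → B → E; G → A → D; H → F → B.
Collecting the images, p ∘ q = [A F C H G E D B].

A F C H G E D B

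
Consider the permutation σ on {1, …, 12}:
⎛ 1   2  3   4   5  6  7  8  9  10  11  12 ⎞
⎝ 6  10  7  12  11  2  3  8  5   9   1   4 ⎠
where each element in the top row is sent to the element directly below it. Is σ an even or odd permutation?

even

In disjoint-cycle form the cycle lengths are 7, 2, 2, 1.
A cycle is odd iff its length is even; σ has 2 even-length cycles, so sgn(σ) = (−1)^2 and σ is even.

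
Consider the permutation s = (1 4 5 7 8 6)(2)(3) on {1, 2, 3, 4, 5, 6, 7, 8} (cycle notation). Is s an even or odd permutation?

odd

The cycle lengths are 6, 1, 1.
A cycle is odd iff its length is even; s has 1 even-length cycle, so sgn(s) = (−1)^1 and s is odd.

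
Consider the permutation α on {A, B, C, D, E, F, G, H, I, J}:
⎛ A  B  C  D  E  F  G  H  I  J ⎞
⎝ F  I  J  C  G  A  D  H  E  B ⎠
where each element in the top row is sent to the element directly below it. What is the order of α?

14

Decomposing into disjoint cycles gives cycle lengths 7, 2, 1.
The order is lcm(7, 2) = 14.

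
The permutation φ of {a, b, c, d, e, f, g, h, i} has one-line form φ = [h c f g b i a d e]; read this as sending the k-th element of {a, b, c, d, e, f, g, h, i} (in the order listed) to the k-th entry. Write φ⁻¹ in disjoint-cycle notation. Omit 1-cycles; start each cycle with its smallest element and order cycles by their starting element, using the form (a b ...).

(a g d h)(b e i f c)

First write φ in disjoint cycles: (a h d g)(b c f i e).
Reversing each cycle (and rotating so the smallest element leads) gives φ⁻¹ = (a g d h)(b e i f c).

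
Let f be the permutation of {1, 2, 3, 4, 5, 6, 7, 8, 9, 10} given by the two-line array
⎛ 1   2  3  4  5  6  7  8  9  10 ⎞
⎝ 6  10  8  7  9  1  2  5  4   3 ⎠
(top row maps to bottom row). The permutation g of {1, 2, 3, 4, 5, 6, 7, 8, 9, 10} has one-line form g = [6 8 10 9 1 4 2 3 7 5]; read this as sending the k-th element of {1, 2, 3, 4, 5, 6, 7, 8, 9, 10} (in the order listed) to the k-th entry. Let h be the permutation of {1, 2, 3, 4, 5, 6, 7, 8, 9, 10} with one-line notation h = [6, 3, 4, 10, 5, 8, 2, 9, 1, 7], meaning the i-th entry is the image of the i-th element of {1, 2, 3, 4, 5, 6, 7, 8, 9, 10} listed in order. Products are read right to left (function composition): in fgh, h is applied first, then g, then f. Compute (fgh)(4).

9

Apply the permutations in order: h(4) = 10, then g(10) = 5, then f(5) = 9. So (fgh)(4) = 9.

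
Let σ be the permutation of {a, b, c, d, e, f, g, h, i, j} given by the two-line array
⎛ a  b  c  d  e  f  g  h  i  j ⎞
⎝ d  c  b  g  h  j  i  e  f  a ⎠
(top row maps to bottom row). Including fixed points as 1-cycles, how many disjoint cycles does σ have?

The cycle decomposition is (a, d, g, i, f, j)(b, c)(e, h), which has 3 cycles (counting 1-cycles).

3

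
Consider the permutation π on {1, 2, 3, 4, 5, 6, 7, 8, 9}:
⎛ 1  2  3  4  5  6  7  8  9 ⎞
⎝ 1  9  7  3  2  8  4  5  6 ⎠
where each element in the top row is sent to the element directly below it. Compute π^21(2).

9

Tracing 2 → 9 → … returns to 2 after 5 steps, so 2 lies in a 5-cycle (2 9 6 8 5).
Powers repeat with period 5 on this cycle, and 21 mod 5 = 1, so π^21(2) = π^1(2).
Stepping 1 place around the cycle: 2 → 9.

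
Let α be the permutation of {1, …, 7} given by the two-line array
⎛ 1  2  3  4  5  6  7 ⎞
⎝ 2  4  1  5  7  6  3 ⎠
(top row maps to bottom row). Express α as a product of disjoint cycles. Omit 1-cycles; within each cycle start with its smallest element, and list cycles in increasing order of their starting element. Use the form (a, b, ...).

(1, 2, 4, 5, 7, 3)

Start at 1 and follow images: 1 → 2 → 4 → 5 → 7 → 3 → 1, giving the cycle (1, 2, 4, 5, 7, 3).
Repeating from the next unused element and collecting all non-trivial cycles gives (1, 2, 4, 5, 7, 3).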